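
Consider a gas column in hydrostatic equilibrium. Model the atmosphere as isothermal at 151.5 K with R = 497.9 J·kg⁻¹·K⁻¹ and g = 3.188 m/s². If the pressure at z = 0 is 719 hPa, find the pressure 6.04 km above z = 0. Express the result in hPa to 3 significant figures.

Scale height: H = RT/g = 497.9 × 151.5 / 3.188 = 23661 m.
Barometric formula: P = P₀ exp(−z/H).
z/H = 6040.0/23661 = 0.25527; exp(−0.25527) = 0.77471.
P = 719 × 0.77471 = 557.02 hPa.

P ≈ 557 hPa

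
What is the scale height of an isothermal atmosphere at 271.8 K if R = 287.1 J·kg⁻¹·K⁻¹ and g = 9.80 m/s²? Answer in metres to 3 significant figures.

The scale height of an isothermal atmosphere is H = RT/g.
H = 287.1 × 271.8 / 9.80 = 78034/9.80 = 7962.7 m.

H ≈ 7960 m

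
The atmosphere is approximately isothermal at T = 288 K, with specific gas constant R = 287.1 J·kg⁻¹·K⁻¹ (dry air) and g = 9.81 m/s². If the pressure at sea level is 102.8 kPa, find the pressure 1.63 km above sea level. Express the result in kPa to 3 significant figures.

P ≈ 84.7 kPa

Scale height: H = RT/g = 287.1 × 288 / 9.81 = 8428.6 m.
Barometric formula: P = P₀ exp(−z/H).
z/H = 1630.0/8428.6 = 0.19339; exp(−0.19339) = 0.82416.
P = 102.8 × 0.82416 = 84.724 kPa.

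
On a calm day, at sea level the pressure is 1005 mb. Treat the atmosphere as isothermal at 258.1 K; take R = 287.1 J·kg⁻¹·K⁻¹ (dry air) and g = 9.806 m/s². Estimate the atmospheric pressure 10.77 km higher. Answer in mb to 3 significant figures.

P ≈ 242 mb

Scale height: H = RT/g = 287.1 × 258.1 / 9.806 = 7556.7 m.
Barometric formula: P = P₀ exp(−z/H).
z/H = 10770/7556.7 = 1.4252; exp(−1.4252) = 0.24046.
P = 1005 × 0.24046 = 241.66 mb.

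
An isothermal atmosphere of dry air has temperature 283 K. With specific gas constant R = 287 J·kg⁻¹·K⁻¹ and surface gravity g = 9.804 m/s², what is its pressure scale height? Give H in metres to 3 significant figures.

H ≈ 8280 m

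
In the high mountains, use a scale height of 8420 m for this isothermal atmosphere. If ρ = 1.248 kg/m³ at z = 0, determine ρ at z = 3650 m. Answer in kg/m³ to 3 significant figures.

In an isothermal atmosphere, density decays like pressure: ρ = ρ₀ exp(−z/H).
z/H = 3650.0/8420.0 = 0.43349; exp(−0.43349) = 0.64824.
ρ = 1.248 × 0.64824 = 0.80900 kg/m³.

ρ ≈ 0.809 kg/m³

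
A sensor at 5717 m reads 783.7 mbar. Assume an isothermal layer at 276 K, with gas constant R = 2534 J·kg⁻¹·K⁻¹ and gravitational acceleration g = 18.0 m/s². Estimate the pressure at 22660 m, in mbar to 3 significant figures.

Scale height: H = RT/g = 2534 × 276 / 18.0 = 38855 m.
Between two levels, P₂ = P₁ exp(−Δz/H) with Δz = z₂ − z₁.
Δz = 22660 − 5717.0 = 16943 m; Δz/H = 16943/38855 = 0.43606.
P₂ = 783.7 × exp(−0.43606) = 783.7 × 0.64658 = 506.72 mbar.

P ≈ 507 mbar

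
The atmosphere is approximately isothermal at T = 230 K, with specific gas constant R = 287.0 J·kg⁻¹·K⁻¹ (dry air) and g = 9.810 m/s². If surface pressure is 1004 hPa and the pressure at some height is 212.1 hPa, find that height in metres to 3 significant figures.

z ≈ 10500 m

Scale height: H = RT/g = 287.0 × 230 / 9.810 = 6728.8 m.
Invert the barometric formula: z = H ln(P₀/P).
P₀/P = 1004/212.1 = 4.7336; ln(4.7336) = 1.5547.
z = 6728.8 × 1.5547 = 10461 m.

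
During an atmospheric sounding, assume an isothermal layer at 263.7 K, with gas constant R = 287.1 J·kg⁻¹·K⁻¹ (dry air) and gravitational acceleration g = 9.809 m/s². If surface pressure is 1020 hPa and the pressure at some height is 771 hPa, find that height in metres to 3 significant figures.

Scale height: H = RT/g = 287.1 × 263.7 / 9.809 = 7718.2 m.
Invert the barometric formula: z = H ln(P₀/P).
P₀/P = 1020/771 = 1.3230; ln(1.3230) = 0.27990.
z = 7718.2 × 0.27990 = 2160.3 m.

z ≈ 2160 m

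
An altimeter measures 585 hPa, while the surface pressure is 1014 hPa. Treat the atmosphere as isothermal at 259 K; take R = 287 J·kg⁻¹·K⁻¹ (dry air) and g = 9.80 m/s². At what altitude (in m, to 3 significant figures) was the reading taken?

Scale height: H = RT/g = 287 × 259 / 9.80 = 7585.0 m.
Invert the barometric formula: z = H ln(P₀/P).
P₀/P = 1014/585 = 1.7333; ln(1.7333) = 0.55003.
z = 7585.0 × 0.55003 = 4172.0 m.

z ≈ 4170 m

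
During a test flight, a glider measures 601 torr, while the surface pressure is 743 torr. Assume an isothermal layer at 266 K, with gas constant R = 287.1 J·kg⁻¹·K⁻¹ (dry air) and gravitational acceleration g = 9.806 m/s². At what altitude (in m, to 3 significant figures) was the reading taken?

Scale height: H = RT/g = 287.1 × 266 / 9.806 = 7787.9 m.
Invert the barometric formula: z = H ln(P₀/P).
P₀/P = 743/601 = 1.2363; ln(1.2363) = 0.21212.
z = 7787.9 × 0.21212 = 1652.0 m.

z ≈ 1650 m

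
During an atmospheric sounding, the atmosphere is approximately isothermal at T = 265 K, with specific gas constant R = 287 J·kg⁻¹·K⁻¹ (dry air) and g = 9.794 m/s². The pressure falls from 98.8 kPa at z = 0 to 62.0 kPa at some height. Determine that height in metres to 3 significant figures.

Scale height: H = RT/g = 287 × 265 / 9.794 = 7765.5 m.
Invert the barometric formula: z = H ln(P₀/P).
P₀/P = 98.8/62.0 = 1.5935; ln(1.5935) = 0.46593.
z = 7765.5 × 0.46593 = 3618.2 m.

z ≈ 3620 m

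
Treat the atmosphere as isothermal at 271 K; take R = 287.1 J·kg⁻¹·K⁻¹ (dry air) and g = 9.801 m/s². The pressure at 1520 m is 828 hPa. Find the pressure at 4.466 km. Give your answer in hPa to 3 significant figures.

P ≈ 571 hPa

Scale height: H = RT/g = 287.1 × 271 / 9.801 = 7938.4 m.
Between two levels, P₂ = P₁ exp(−Δz/H) with Δz = z₂ − z₁.
Δz = 4466.0 − 1520.0 = 2946.0 m; Δz/H = 2946.0/7938.4 = 0.37111.
P₂ = 828 × exp(−0.37111) = 828 × 0.68997 = 571.30 hPa.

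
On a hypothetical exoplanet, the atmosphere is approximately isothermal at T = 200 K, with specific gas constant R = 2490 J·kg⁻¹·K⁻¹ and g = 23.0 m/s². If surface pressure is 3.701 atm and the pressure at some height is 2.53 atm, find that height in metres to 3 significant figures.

Scale height: H = RT/g = 2490 × 200 / 23.0 = 21652 m.
Invert the barometric formula: z = H ln(P₀/P).
P₀/P = 3.701/2.53 = 1.4628; ln(1.4628) = 0.38035.
z = 21652 × 0.38035 = 8235.3 m.

z ≈ 8240 m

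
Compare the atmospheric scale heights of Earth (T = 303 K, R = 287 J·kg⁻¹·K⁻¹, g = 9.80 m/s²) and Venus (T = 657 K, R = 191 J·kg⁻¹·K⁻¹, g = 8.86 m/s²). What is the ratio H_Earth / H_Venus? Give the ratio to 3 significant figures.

H = RT/g for each body.
H_Earth = 287 × 303 / 9.80 = 8873.6 m.
H_Venus = 191 × 657 / 8.86 = 14163 m.
H_Earth/H_Venus = 8873.6/14163 = 0.62653.

H_Earth/H_Venus ≈ 0.627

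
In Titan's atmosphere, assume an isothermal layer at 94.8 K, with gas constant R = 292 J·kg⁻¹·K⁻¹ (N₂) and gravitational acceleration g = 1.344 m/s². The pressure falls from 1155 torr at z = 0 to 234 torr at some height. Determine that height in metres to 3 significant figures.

Scale height: H = RT/g = 292 × 94.8 / 1.344 = 20596 m.
Invert the barometric formula: z = H ln(P₀/P).
P₀/P = 1155/234 = 4.9359; ln(4.9359) = 1.5965.
z = 20596 × 1.5965 = 32882 m.

z ≈ 32900 m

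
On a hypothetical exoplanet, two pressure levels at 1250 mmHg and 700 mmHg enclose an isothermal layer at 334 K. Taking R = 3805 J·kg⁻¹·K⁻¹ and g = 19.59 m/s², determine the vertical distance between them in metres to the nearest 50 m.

Δz ≈ 37600 m

Hypsometric equation: Δz = (R T̄/g) ln(P₁/P₂).
R T̄/g = 3805 × 334 / 19.59 = 64873 m.
ln(1250/700) = ln(1.7857) = 0.57981.
Δz = 64873 × 0.57981 = 37614 m.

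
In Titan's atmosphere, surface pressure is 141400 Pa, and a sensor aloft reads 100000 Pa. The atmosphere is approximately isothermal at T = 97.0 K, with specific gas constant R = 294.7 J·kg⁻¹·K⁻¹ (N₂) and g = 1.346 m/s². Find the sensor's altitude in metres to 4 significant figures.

Scale height: H = RT/g = 294.7 × 97.0 / 1.346 = 21238 m.
Invert the barometric formula: z = H ln(P₀/P).
P₀/P = 141400/100000 = 1.4140; ln(1.4140) = 0.34642.
z = 21238 × 0.34642 = 7357.3 m.

z ≈ 7357 m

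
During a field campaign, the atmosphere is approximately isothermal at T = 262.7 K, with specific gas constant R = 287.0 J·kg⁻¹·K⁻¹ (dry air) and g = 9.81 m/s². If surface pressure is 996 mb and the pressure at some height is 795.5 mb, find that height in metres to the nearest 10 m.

z ≈ 1730 m

Scale height: H = RT/g = 287.0 × 262.7 / 9.81 = 7685.5 m.
Invert the barometric formula: z = H ln(P₀/P).
P₀/P = 996/795.5 = 1.2520; ln(1.2520) = 0.22474.
z = 7685.5 × 0.22474 = 1727.2 m.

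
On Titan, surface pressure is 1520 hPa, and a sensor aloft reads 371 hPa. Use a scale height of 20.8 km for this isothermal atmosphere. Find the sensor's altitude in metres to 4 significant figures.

Invert the barometric formula: z = H ln(P₀/P).
P₀/P = 1520/371 = 4.0970; ln(4.0970) = 1.4103.
z = 20800 × 1.4103 = 29334 m.

z ≈ 29330 m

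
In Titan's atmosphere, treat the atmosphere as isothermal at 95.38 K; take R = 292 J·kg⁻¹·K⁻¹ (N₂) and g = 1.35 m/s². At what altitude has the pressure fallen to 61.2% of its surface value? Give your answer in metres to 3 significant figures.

z ≈ 10100 m

Scale height: H = RT/g = 292 × 95.38 / 1.35 = 20630 m.
Set P/P₀ = exp(−z/H) = 0.612, so z = −H ln(0.612).
−ln(0.612) = 0.49102; z = 20630 × 0.49102 = 10130 m.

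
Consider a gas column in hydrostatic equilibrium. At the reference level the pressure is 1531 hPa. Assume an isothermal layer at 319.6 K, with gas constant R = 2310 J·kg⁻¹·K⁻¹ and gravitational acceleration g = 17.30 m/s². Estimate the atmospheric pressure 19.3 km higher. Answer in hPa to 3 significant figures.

P ≈ 974 hPa

Scale height: H = RT/g = 2310 × 319.6 / 17.30 = 42675 m.
Barometric formula: P = P₀ exp(−z/H).
z/H = 19300/42675 = 0.45226; exp(−0.45226) = 0.63619.
P = 1531 × 0.63619 = 974.01 hPa.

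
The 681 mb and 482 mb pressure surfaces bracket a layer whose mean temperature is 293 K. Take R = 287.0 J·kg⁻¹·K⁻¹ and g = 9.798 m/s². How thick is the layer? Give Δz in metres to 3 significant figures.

Hypsometric equation: Δz = (R T̄/g) ln(P₁/P₂).
R T̄/g = 287.0 × 293 / 9.798 = 8582.5 m.
ln(681/482) = ln(1.4129) = 0.34564.
Δz = 8582.5 × 0.34564 = 2966.5 m.

Δz ≈ 2970 m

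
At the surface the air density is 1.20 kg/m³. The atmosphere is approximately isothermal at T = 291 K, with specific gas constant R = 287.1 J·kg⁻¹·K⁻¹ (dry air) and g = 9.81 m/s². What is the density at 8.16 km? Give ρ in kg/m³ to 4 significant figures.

Scale height: H = RT/g = 287.1 × 291 / 9.81 = 8516.4 m.
In an isothermal atmosphere, density decays like pressure: ρ = ρ₀ exp(−z/H).
z/H = 8160.0/8516.4 = 0.95815; exp(−0.95815) = 0.38360.
ρ = 1.20 × 0.38360 = 0.46032 kg/m³.

ρ ≈ 0.4603 kg/m³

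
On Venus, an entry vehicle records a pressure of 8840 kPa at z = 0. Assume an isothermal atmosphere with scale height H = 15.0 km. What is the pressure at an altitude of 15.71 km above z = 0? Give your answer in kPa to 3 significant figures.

Barometric formula: P = P₀ exp(−z/H).
z/H = 15710/15000 = 1.0473; exp(−1.0473) = 0.35088.
P = 8840 × 0.35088 = 3101.8 kPa.

P ≈ 3100 kPa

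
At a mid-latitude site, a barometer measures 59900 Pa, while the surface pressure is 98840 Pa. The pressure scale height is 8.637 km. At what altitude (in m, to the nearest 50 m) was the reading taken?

z ≈ 4350 m

Invert the barometric formula: z = H ln(P₀/P).
P₀/P = 98840/59900 = 1.6501; ln(1.6501) = 0.50084.
z = 8637.0 × 0.50084 = 4325.8 m.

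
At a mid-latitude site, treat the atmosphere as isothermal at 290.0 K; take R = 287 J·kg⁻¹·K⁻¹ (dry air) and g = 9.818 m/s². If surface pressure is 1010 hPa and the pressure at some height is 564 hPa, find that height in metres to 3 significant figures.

Scale height: H = RT/g = 287 × 290.0 / 9.818 = 8477.3 m.
Invert the barometric formula: z = H ln(P₀/P).
P₀/P = 1010/564 = 1.7908; ln(1.7908) = 0.58266.
z = 8477.3 × 0.58266 = 4939.4 m.

z ≈ 4940 m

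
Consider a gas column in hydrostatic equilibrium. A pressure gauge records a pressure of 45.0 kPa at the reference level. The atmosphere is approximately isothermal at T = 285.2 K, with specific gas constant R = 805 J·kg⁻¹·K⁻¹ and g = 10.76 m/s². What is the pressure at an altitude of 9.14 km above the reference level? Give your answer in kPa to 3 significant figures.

P ≈ 29.3 kPa

Scale height: H = RT/g = 805 × 285.2 / 10.76 = 21337 m.
Barometric formula: P = P₀ exp(−z/H).
z/H = 9140.0/21337 = 0.42836; exp(−0.42836) = 0.65158.
P = 45.0 × 0.65158 = 29.321 kPa.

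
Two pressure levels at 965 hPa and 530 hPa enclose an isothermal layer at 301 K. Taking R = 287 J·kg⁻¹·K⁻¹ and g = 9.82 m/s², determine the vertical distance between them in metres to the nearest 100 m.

Δz ≈ 5300 m

Hypsometric equation: Δz = (R T̄/g) ln(P₁/P₂).
R T̄/g = 287 × 301 / 9.82 = 8797.0 m.
ln(965/530) = ln(1.8208) = 0.59928.
Δz = 8797.0 × 0.59928 = 5271.9 m.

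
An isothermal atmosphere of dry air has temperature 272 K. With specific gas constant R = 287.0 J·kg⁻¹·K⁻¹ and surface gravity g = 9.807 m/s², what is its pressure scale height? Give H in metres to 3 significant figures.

H ≈ 7960 m

The scale height of an isothermal atmosphere is H = RT/g.
H = 287.0 × 272 / 9.807 = 78064/9.807 = 7960.0 m.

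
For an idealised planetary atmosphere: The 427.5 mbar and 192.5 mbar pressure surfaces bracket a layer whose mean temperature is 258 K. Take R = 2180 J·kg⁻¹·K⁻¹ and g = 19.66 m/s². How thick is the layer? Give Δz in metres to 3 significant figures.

Δz ≈ 22800 m

Hypsometric equation: Δz = (R T̄/g) ln(P₁/P₂).
R T̄/g = 2180 × 258 / 19.66 = 28608 m.
ln(427.5/192.5) = ln(2.2208) = 0.79787.
Δz = 28608 × 0.79787 = 22825 m.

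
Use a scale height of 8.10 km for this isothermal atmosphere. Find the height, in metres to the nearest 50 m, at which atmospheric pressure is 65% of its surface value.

z ≈ 3500 m

Set P/P₀ = exp(−z/H) = 0.65, so z = −H ln(0.65).
−ln(0.65) = 0.43078; z = 8100.0 × 0.43078 = 3489.3 m.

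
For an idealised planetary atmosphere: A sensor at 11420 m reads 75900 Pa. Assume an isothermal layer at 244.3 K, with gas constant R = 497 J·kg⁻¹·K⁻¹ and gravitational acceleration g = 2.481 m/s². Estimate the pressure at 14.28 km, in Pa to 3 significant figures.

P ≈ 71600 Pa

Scale height: H = RT/g = 497 × 244.3 / 2.481 = 48939 m.
Between two levels, P₂ = P₁ exp(−Δz/H) with Δz = z₂ − z₁.
Δz = 14280 − 11420 = 2860.0 m; Δz/H = 2860.0/48939 = 0.058440.
P₂ = 75900 × exp(−0.058440) = 75900 × 0.94323 = 71591 Pa.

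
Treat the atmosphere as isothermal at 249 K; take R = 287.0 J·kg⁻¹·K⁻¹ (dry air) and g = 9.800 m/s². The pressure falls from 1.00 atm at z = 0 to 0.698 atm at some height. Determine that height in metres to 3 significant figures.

z ≈ 2620 m

Scale height: H = RT/g = 287.0 × 249 / 9.800 = 7292.1 m.
Invert the barometric formula: z = H ln(P₀/P).
P₀/P = 1.00/0.698 = 1.4327; ln(1.4327) = 0.35956.
z = 7292.1 × 0.35956 = 2621.9 m.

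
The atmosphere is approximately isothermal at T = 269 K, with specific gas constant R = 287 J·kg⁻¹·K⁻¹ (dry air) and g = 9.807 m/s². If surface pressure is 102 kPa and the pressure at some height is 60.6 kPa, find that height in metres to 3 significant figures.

Scale height: H = RT/g = 287 × 269 / 9.807 = 7872.2 m.
Invert the barometric formula: z = H ln(P₀/P).
P₀/P = 102/60.6 = 1.6832; ln(1.6832) = 0.52070.
z = 7872.2 × 0.52070 = 4099.1 m.

z ≈ 4100 m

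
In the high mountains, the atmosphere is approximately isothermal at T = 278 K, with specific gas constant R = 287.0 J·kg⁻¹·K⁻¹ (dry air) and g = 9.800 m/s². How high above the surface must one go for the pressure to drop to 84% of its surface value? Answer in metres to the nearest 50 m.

Scale height: H = RT/g = 287.0 × 278 / 9.800 = 8141.4 m.
Set P/P₀ = exp(−z/H) = 0.84, so z = −H ln(0.84).
−ln(0.84) = 0.17435; z = 8141.4 × 0.17435 = 1419.5 m.

z ≈ 1400 m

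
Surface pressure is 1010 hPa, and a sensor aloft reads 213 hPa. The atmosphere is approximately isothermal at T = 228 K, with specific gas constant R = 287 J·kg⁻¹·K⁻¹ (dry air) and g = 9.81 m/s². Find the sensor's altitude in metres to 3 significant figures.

Scale height: H = RT/g = 287 × 228 / 9.81 = 6670.3 m.
Invert the barometric formula: z = H ln(P₀/P).
P₀/P = 1010/213 = 4.7418; ln(4.7418) = 1.5564.
z = 6670.3 × 1.5564 = 10382 m.

z ≈ 10400 m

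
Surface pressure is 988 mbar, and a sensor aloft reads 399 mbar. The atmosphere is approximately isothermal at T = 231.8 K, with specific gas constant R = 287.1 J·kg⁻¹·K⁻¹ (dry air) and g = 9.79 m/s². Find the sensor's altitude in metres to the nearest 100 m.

Scale height: H = RT/g = 287.1 × 231.8 / 9.79 = 6797.7 m.
Invert the barometric formula: z = H ln(P₀/P).
P₀/P = 988/399 = 2.4762; ln(2.4762) = 0.90673.
z = 6797.7 × 0.90673 = 6163.7 m.

z ≈ 6200 m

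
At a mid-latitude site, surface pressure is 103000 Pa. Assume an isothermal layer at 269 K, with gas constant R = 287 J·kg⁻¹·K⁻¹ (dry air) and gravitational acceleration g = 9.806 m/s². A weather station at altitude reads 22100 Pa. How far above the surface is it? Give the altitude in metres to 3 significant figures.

Scale height: H = RT/g = 287 × 269 / 9.806 = 7873.0 m.
Invert the barometric formula: z = H ln(P₀/P).
P₀/P = 103000/22100 = 4.6606; ln(4.6606) = 1.5391.
z = 7873.0 × 1.5391 = 12117 m.

z ≈ 12100 m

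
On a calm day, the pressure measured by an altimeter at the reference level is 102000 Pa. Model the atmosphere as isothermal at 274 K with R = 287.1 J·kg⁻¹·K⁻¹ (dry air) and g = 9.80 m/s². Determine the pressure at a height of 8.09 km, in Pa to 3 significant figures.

P ≈ 37200 Pa

Scale height: H = RT/g = 287.1 × 274 / 9.80 = 8027.1 m.
Barometric formula: P = P₀ exp(−z/H).
z/H = 8090.0/8027.1 = 1.0078; exp(−1.0078) = 0.36502.
P = 102000 × 0.36502 = 37232 Pa.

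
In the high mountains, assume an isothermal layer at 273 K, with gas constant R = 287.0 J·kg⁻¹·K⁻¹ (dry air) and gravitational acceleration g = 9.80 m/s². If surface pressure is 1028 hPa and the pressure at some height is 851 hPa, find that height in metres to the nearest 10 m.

z ≈ 1510 m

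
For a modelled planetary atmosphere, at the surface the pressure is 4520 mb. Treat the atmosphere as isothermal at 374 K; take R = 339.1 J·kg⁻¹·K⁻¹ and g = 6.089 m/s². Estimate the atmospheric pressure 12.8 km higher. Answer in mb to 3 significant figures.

P ≈ 2440 mb

Scale height: H = RT/g = 339.1 × 374 / 6.089 = 20828 m.
Barometric formula: P = P₀ exp(−z/H).
z/H = 12800/20828 = 0.61456; exp(−0.61456) = 0.54088.
P = 4520 × 0.54088 = 2444.8 mb.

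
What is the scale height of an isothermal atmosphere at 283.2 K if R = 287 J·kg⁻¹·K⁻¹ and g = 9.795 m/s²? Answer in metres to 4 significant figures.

The scale height of an isothermal atmosphere is H = RT/g.
H = 287 × 283.2 / 9.795 = 81278/9.795 = 8297.9 m.

H ≈ 8298 m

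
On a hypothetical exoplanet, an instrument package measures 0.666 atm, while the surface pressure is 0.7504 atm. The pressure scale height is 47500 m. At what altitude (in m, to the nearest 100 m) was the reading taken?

z ≈ 5700 m

Invert the barometric formula: z = H ln(P₀/P).
P₀/P = 0.7504/0.666 = 1.1267; ln(1.1267) = 0.11929.
z = 47500 × 0.11929 = 5666.3 m.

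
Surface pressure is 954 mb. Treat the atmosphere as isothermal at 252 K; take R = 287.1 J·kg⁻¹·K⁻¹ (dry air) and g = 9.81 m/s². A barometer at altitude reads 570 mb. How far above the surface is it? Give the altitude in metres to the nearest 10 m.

z ≈ 3800 m

Scale height: H = RT/g = 287.1 × 252 / 9.81 = 7375.0 m.
Invert the barometric formula: z = H ln(P₀/P).
P₀/P = 954/570 = 1.6737; ln(1.6737) = 0.51504.
z = 7375.0 × 0.51504 = 3798.4 m.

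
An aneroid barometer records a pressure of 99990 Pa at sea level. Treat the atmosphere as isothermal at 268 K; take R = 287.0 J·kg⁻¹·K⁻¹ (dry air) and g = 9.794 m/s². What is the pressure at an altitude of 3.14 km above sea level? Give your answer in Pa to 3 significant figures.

P ≈ 67000 Pa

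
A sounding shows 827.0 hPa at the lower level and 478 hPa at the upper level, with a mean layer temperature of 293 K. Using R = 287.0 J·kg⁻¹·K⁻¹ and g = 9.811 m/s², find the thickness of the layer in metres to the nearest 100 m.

Δz ≈ 4700 m

Hypsometric equation: Δz = (R T̄/g) ln(P₁/P₂).
R T̄/g = 287.0 × 293 / 9.811 = 8571.1 m.
ln(827.0/478) = ln(1.7301) = 0.54818.
Δz = 8571.1 × 0.54818 = 4698.5 m.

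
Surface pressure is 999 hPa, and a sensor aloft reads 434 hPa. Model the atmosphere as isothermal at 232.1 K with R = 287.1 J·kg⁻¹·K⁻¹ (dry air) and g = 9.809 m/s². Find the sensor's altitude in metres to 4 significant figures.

Scale height: H = RT/g = 287.1 × 232.1 / 9.809 = 6793.3 m.
Invert the barometric formula: z = H ln(P₀/P).
P₀/P = 999/434 = 2.3018; ln(2.3018) = 0.83369.
z = 6793.3 × 0.83369 = 5663.5 m.

z ≈ 5664 m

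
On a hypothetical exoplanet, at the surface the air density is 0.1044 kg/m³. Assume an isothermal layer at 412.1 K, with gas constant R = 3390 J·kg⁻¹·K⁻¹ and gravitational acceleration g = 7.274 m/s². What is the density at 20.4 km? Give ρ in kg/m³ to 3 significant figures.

ρ ≈ 0.0939 kg/m³

Scale height: H = RT/g = 3390 × 412.1 / 7.274 = 192060 m.
In an isothermal atmosphere, density decays like pressure: ρ = ρ₀ exp(−z/H).
z/H = 20400/192060 = 0.10622; exp(−0.10622) = 0.89923.
ρ = 0.1044 × 0.89923 = 0.093880 kg/m³.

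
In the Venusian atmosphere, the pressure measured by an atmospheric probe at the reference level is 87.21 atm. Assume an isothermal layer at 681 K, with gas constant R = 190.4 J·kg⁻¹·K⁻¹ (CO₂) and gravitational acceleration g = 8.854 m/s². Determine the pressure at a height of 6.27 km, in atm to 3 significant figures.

Scale height: H = RT/g = 190.4 × 681 / 8.854 = 14644 m.
Barometric formula: P = P₀ exp(−z/H).
z/H = 6270.0/14644 = 0.42816; exp(−0.42816) = 0.65171.
P = 87.21 × 0.65171 = 56.836 atm.

P ≈ 56.8 atm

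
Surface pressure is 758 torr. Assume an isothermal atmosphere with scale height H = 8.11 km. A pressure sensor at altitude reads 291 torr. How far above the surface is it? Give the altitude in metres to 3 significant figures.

Invert the barometric formula: z = H ln(P₀/P).
P₀/P = 758/291 = 2.6048; ln(2.6048) = 0.95736.
z = 8110.0 × 0.95736 = 7764.2 m.

z ≈ 7760 m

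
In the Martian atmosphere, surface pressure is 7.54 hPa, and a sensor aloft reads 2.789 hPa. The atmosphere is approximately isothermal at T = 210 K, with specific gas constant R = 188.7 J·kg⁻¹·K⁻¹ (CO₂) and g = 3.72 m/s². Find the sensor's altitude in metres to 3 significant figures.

z ≈ 10600 m

Scale height: H = RT/g = 188.7 × 210 / 3.72 = 10652 m.
Invert the barometric formula: z = H ln(P₀/P).
P₀/P = 7.54/2.789 = 2.7035; ln(2.7035) = 0.99455.
z = 10652 × 0.99455 = 10594 m.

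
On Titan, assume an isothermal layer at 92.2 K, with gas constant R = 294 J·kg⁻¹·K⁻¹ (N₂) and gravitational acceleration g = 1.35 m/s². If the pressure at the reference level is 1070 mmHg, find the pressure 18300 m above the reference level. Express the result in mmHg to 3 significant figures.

Scale height: H = RT/g = 294 × 92.2 / 1.35 = 20079 m.
Barometric formula: P = P₀ exp(−z/H).
z/H = 18300/20079 = 0.91140; exp(−0.91140) = 0.40196.
P = 1070 × 0.40196 = 430.10 mmHg.

P ≈ 430 mmHg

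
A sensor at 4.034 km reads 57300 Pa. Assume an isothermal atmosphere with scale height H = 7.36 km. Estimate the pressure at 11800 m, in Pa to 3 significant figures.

Between two levels, P₂ = P₁ exp(−Δz/H) with Δz = z₂ − z₁.
Δz = 11800 − 4034.0 = 7766.0 m; Δz/H = 7766.0/7360.0 = 1.0552.
P₂ = 57300 × exp(−1.0552) = 57300 × 0.34812 = 19947 Pa.

P ≈ 19900 Pa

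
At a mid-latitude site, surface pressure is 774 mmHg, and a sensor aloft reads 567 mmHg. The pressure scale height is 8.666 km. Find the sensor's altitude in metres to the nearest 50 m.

z ≈ 2700 m

Invert the barometric formula: z = H ln(P₀/P).
P₀/P = 774/567 = 1.3651; ln(1.3651) = 0.31123.
z = 8666.0 × 0.31123 = 2697.1 m.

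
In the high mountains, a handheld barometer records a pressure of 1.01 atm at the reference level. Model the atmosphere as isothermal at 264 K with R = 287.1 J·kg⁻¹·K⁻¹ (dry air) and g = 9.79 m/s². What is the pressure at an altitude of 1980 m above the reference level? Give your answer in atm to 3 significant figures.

Scale height: H = RT/g = 287.1 × 264 / 9.79 = 7742.0 m.
Barometric formula: P = P₀ exp(−z/H).
z/H = 1980.0/7742.0 = 0.25575; exp(−0.25575) = 0.77434.
P = 1.01 × 0.77434 = 0.78208 atm.

P ≈ 0.782 atm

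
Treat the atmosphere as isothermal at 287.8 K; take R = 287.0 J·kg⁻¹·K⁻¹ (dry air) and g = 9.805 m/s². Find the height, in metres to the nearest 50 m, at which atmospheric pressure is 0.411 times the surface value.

z ≈ 7500 m

Scale height: H = RT/g = 287.0 × 287.8 / 9.805 = 8424.1 m.
Set P/P₀ = exp(−z/H) = 0.411, so z = −H ln(0.411).
−ln(0.411) = 0.88916; z = 8424.1 × 0.88916 = 7490.4 m.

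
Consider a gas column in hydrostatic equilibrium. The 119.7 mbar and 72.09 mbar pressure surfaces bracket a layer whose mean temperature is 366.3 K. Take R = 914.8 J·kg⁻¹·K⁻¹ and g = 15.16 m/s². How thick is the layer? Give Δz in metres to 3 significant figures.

Δz ≈ 11200 m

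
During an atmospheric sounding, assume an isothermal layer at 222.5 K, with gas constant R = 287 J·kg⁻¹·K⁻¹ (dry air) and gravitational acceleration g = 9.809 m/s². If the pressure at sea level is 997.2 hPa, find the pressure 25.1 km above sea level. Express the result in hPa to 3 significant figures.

Scale height: H = RT/g = 287 × 222.5 / 9.809 = 6510.1 m.
Barometric formula: P = P₀ exp(−z/H).
z/H = 25100/6510.1 = 3.8555; exp(−3.8555) = 0.021163.
P = 997.2 × 0.021163 = 21.104 hPa.

P ≈ 21.1 hPa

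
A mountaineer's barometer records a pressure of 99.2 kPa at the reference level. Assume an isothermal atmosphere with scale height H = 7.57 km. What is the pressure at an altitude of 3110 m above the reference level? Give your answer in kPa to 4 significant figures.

P ≈ 65.78 kPa

Barometric formula: P = P₀ exp(−z/H).
z/H = 3110.0/7570.0 = 0.41083; exp(−0.41083) = 0.66310.
P = 99.2 × 0.66310 = 65.780 kPa.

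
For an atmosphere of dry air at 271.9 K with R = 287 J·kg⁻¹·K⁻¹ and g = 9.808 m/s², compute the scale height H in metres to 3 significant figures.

H ≈ 7960 m

The scale height of an isothermal atmosphere is H = RT/g.
H = 287 × 271.9 / 9.808 = 78035/9.808 = 7956.3 m.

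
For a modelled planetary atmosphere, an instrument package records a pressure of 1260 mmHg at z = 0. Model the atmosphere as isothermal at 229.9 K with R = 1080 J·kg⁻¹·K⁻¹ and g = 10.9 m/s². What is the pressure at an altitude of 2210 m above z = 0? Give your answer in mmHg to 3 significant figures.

P ≈ 1140 mmHg

Scale height: H = RT/g = 1080 × 229.9 / 10.9 = 22779 m.
Barometric formula: P = P₀ exp(−z/H).
z/H = 2210.0/22779 = 0.097019; exp(−0.097019) = 0.90754.
P = 1260 × 0.90754 = 1143.5 mmHg.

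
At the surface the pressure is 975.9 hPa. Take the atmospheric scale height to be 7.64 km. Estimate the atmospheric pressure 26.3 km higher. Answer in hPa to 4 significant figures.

Barometric formula: P = P₀ exp(−z/H).
z/H = 26300/7640.0 = 3.4424; exp(−3.4424) = 0.031988.
P = 975.9 × 0.031988 = 31.217 hPa.

P ≈ 31.22 hPa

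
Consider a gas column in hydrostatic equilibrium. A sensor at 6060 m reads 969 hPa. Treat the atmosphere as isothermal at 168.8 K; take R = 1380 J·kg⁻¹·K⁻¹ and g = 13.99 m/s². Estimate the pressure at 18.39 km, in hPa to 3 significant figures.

P ≈ 462 hPa

Scale height: H = RT/g = 1380 × 168.8 / 13.99 = 16651 m.
Between two levels, P₂ = P₁ exp(−Δz/H) with Δz = z₂ − z₁.
Δz = 18390 − 6060.0 = 12330 m; Δz/H = 12330/16651 = 0.74050.
P₂ = 969 × exp(−0.74050) = 969 × 0.47688 = 462.10 hPa.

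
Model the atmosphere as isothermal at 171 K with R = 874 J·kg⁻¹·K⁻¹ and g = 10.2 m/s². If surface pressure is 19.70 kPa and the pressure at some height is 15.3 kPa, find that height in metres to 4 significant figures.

Scale height: H = RT/g = 874 × 171 / 10.2 = 14652 m.
Invert the barometric formula: z = H ln(P₀/P).
P₀/P = 19.70/15.3 = 1.2876; ln(1.2876) = 0.25278.
z = 14652 × 0.25278 = 3703.7 m.

z ≈ 3704 m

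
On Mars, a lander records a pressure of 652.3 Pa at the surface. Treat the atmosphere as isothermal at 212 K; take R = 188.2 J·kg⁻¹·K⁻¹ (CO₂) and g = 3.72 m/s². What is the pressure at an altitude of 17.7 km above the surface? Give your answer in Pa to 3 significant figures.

P ≈ 125 Pa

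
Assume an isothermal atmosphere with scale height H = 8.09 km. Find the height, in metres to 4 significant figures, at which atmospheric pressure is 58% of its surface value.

Set P/P₀ = exp(−z/H) = 0.58, so z = −H ln(0.58).
−ln(0.58) = 0.54473; z = 8090.0 × 0.54473 = 4406.9 m.

z ≈ 4407 m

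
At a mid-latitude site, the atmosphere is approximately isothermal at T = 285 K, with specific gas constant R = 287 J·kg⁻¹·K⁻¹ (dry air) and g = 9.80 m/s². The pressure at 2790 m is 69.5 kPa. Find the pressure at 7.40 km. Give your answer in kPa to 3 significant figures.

Scale height: H = RT/g = 287 × 285 / 9.80 = 8346.4 m.
Between two levels, P₂ = P₁ exp(−Δz/H) with Δz = z₂ − z₁.
Δz = 7400.0 − 2790.0 = 4610.0 m; Δz/H = 4610.0/8346.4 = 0.55233.
P₂ = 69.5 × exp(−0.55233) = 69.5 × 0.57561 = 40.005 kPa.

P ≈ 40.0 kPa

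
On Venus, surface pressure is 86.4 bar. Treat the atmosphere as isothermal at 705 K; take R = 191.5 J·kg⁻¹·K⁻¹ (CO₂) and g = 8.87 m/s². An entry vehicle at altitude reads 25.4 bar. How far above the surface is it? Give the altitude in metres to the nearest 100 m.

z ≈ 18600 m

Scale height: H = RT/g = 191.5 × 705 / 8.87 = 15221 m.
Invert the barometric formula: z = H ln(P₀/P).
P₀/P = 86.4/25.4 = 3.4016; ln(3.4016) = 1.2242.
z = 15221 × 1.2242 = 18634 m.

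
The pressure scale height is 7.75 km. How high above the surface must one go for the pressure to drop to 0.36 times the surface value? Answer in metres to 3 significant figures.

Set P/P₀ = exp(−z/H) = 0.36, so z = −H ln(0.36).
−ln(0.36) = 1.0217; z = 7750.0 × 1.0217 = 7918.2 m.

z ≈ 7920 m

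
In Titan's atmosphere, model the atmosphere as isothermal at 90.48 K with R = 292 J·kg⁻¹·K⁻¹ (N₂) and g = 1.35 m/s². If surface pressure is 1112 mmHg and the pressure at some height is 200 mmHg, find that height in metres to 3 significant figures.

Scale height: H = RT/g = 292 × 90.48 / 1.35 = 19570 m.
Invert the barometric formula: z = H ln(P₀/P).
P₀/P = 1112/200 = 5.5600; ln(5.5600) = 1.7156.
z = 19570 × 1.7156 = 33574 m.

z ≈ 33600 m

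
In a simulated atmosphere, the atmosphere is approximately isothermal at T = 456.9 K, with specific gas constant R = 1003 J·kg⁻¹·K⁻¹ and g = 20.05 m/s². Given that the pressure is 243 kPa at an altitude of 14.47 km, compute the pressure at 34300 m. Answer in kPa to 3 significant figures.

P ≈ 102 kPa

Scale height: H = RT/g = 1003 × 456.9 / 20.05 = 22856 m.
Between two levels, P₂ = P₁ exp(−Δz/H) with Δz = z₂ − z₁.
Δz = 34300 − 14470 = 19830 m; Δz/H = 19830/22856 = 0.86761.
P₂ = 243 × exp(−0.86761) = 243 × 0.41995 = 102.05 kPa.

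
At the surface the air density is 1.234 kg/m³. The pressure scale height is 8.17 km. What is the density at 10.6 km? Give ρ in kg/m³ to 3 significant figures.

In an isothermal atmosphere, density decays like pressure: ρ = ρ₀ exp(−z/H).
z/H = 10600/8170.0 = 1.2974; exp(−1.2974) = 0.27324.
ρ = 1.234 × 0.27324 = 0.33718 kg/m³.

ρ ≈ 0.337 kg/m³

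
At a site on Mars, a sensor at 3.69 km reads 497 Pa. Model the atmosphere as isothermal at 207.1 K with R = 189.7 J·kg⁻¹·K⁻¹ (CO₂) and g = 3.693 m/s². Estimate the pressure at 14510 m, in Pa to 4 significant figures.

P ≈ 179.7 Pa

Scale height: H = RT/g = 189.7 × 207.1 / 3.693 = 10638 m.
Between two levels, P₂ = P₁ exp(−Δz/H) with Δz = z₂ − z₁.
Δz = 14510 − 3690.0 = 10820 m; Δz/H = 10820/10638 = 1.0171.
P₂ = 497 × exp(−1.0171) = 497 × 0.36164 = 179.74 Pa.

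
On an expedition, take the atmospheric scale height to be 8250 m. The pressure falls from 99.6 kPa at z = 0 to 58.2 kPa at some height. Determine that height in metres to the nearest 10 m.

z ≈ 4430 m

Invert the barometric formula: z = H ln(P₀/P).
P₀/P = 99.6/58.2 = 1.7113; ln(1.7113) = 0.53725.
z = 8250.0 × 0.53725 = 4432.3 m.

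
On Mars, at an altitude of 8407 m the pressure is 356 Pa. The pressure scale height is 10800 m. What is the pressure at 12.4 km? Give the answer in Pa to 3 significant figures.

Between two levels, P₂ = P₁ exp(−Δz/H) with Δz = z₂ − z₁.
Δz = 12400 − 8407.0 = 3993.0 m; Δz/H = 3993.0/10800 = 0.36972.
P₂ = 356 × exp(−0.36972) = 356 × 0.69093 = 245.97 Pa.

P ≈ 246 Pa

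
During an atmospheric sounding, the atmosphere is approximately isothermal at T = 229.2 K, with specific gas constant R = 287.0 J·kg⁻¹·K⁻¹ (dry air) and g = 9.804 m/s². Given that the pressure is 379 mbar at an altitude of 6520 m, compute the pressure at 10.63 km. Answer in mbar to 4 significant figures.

Scale height: H = RT/g = 287.0 × 229.2 / 9.804 = 6709.5 m.
Between two levels, P₂ = P₁ exp(−Δz/H) with Δz = z₂ − z₁.
Δz = 10630 − 6520.0 = 4110.0 m; Δz/H = 4110.0/6709.5 = 0.61256.
P₂ = 379 × exp(−0.61256) = 379 × 0.54196 = 205.40 mbar.

P ≈ 205.4 mbar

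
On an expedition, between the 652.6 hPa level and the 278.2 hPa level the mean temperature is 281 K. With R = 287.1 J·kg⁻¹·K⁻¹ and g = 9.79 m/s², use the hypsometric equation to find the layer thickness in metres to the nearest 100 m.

Δz ≈ 7000 m

Hypsometric equation: Δz = (R T̄/g) ln(P₁/P₂).
R T̄/g = 287.1 × 281 / 9.79 = 8240.6 m.
ln(652.6/278.2) = ln(2.3458) = 0.85263.
Δz = 8240.6 × 0.85263 = 7026.2 m.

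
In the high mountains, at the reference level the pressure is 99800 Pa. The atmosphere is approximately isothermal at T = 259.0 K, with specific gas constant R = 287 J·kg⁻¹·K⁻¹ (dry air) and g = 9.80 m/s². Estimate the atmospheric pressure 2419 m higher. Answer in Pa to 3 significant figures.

Scale height: H = RT/g = 287 × 259.0 / 9.80 = 7585.0 m.
Barometric formula: P = P₀ exp(−z/H).
z/H = 2419.0/7585.0 = 0.31892; exp(−0.31892) = 0.72693.
P = 99800 × 0.72693 = 72548 Pa.

P ≈ 72500 Pa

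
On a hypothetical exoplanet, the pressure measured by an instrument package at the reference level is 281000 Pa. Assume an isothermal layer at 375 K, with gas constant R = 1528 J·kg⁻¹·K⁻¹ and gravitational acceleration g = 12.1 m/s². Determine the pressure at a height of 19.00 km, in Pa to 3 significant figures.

P ≈ 188000 Pa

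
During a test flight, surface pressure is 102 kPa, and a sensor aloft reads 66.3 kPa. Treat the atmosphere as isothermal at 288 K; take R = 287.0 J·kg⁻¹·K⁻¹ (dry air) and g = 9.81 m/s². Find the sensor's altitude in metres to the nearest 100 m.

z ≈ 3600 m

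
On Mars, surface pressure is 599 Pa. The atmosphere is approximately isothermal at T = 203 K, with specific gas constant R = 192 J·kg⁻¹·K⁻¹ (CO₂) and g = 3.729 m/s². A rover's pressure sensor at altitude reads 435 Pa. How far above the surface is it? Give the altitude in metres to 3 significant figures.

Scale height: H = RT/g = 192 × 203 / 3.729 = 10452 m.
Invert the barometric formula: z = H ln(P₀/P).
P₀/P = 599/435 = 1.3770; ln(1.3770) = 0.31991.
z = 10452 × 0.31991 = 3343.7 m.

z ≈ 3340 m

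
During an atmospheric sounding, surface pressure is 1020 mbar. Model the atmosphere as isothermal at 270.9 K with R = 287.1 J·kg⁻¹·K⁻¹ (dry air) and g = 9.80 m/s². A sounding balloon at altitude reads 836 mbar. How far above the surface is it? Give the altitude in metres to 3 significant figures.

Scale height: H = RT/g = 287.1 × 270.9 / 9.80 = 7936.3 m.
Invert the barometric formula: z = H ln(P₀/P).
P₀/P = 1020/836 = 1.2201; ln(1.2201) = 0.19893.
z = 7936.3 × 0.19893 = 1578.8 m.

z ≈ 1580 m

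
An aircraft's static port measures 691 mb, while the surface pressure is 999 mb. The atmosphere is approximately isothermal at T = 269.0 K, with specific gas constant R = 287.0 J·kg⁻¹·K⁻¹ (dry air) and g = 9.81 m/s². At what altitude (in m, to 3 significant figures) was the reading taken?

Scale height: H = RT/g = 287.0 × 269.0 / 9.81 = 7869.8 m.
Invert the barometric formula: z = H ln(P₀/P).
P₀/P = 999/691 = 1.4457; ln(1.4457) = 0.36859.
z = 7869.8 × 0.36859 = 2900.7 m.

z ≈ 2900 m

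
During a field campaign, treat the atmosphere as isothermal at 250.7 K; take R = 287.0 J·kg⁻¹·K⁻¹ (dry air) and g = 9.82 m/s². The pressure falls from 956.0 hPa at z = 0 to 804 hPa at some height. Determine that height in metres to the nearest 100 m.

z ≈ 1300 m

Scale height: H = RT/g = 287.0 × 250.7 / 9.82 = 7327.0 m.
Invert the barometric formula: z = H ln(P₀/P).
P₀/P = 956.0/804 = 1.1891; ln(1.1891) = 0.17320.
z = 7327.0 × 0.17320 = 1269.0 m.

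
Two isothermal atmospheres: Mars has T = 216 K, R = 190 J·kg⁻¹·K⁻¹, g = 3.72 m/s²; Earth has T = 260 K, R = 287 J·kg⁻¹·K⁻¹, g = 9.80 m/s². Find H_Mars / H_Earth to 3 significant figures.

H_Mars/H_Earth ≈ 1.45

H = RT/g for each body.
H_Mars = 190 × 216 / 3.72 = 11032 m.
H_Earth = 287 × 260 / 9.80 = 7614.3 m.
H_Mars/H_Earth = 11032/7614.3 = 1.4489.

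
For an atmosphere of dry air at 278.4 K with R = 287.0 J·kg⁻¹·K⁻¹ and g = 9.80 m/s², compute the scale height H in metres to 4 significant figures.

The scale height of an isothermal atmosphere is H = RT/g.
H = 287.0 × 278.4 / 9.80 = 79901/9.80 = 8153.2 m.

H ≈ 8153 m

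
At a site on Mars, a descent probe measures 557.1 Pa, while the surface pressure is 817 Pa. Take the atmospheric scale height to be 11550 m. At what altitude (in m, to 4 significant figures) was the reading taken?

z ≈ 4422 m

Invert the barometric formula: z = H ln(P₀/P).
P₀/P = 817/557.1 = 1.4665; ln(1.4665) = 0.38288.
z = 11550 × 0.38288 = 4422.3 m.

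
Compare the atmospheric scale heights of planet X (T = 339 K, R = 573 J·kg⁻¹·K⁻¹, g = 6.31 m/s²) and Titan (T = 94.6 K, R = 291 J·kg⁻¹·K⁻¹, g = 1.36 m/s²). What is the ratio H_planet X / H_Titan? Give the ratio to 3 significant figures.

H_planet X/H_Titan ≈ 1.52

H = RT/g for each body.
H_planet X = 573 × 339 / 6.31 = 30784 m.
H_Titan = 291 × 94.6 / 1.36 = 20242 m.
H_planet X/H_Titan = 30784/20242 = 1.5208.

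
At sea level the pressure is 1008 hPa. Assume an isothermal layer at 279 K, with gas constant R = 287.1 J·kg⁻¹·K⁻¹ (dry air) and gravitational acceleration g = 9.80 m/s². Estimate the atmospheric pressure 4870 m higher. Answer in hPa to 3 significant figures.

Scale height: H = RT/g = 287.1 × 279 / 9.80 = 8173.6 m.
Barometric formula: P = P₀ exp(−z/H).
z/H = 4870.0/8173.6 = 0.59582; exp(−0.59582) = 0.55111.
P = 1008 × 0.55111 = 555.52 hPa.

P ≈ 556 hPa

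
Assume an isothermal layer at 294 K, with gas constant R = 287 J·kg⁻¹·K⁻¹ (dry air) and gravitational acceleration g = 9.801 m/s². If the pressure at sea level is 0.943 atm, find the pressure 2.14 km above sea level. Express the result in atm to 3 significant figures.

Scale height: H = RT/g = 287 × 294 / 9.801 = 8609.1 m.
Barometric formula: P = P₀ exp(−z/H).
z/H = 2140.0/8609.1 = 0.24857; exp(−0.24857) = 0.77992.
P = 0.943 × 0.77992 = 0.73546 atm.

P ≈ 0.735 atm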